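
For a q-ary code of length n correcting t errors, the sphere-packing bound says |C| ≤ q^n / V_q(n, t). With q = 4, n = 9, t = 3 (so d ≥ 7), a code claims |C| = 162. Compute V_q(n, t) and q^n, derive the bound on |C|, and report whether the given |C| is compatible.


V_q(n, t) = 2620, q^n = 262144, Hamming bound = 100, |C| = 162 > bound (violated).

Step 1: Compute V_q(n, t) = Σ_{j=0}^3 C(n, j) (q−1)^j.
  j = 0: C(9,0)·(3)^0 = 1·1 = 1.
  j = 1: C(9,1)·(3)^1 = 9·3 = 27.
  j = 2: C(9,2)·(3)^2 = 36·9 = 324.
  j = 3: C(9,3)·(3)^3 = 84·27 = 2268.
  V_q(n, t) = 1 + 27 + 324 + 2268 = 2620.
Step 2: q^n = 4^9 = 262144.
Step 3: Hamming bound ⌊q^n / V_q(n,t)⌋ = ⌊262144/2620⌋ = 100.
Step 4: Compare |C| = 162 to 100: violated.
The claimed |C| lies above the Hamming bound, so no 4-ary code of length 9 with d ≥ 7 can have 162 codewords.


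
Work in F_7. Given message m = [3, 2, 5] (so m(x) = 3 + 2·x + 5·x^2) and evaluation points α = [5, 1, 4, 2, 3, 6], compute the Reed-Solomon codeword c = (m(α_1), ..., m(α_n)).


c = [5, 3, 0, 6, 5, 6]

Message polynomial: m(x) = 3 + 2·x + 5·x^2 (mod 7).
For each evaluation point α_i, compute m(α_i) mod 7:
  α_1 = 5: Horner steps 5 → 6 → 5, so m(5) = 5.
  α_2 = 1: Horner steps 5 → 0 → 3, so m(1) = 3.
  α_3 = 4: Horner steps 5 → 1 → 0, so m(4) = 0.
  α_4 = 2: Horner steps 5 → 5 → 6, so m(2) = 6.
  α_5 = 3: Horner steps 5 → 3 → 5, so m(3) = 5.
  α_6 = 6: Horner steps 5 → 4 → 6, so m(6) = 6.
Codeword c = [5, 3, 0, 6, 5, 6] ∈ F_7^6.


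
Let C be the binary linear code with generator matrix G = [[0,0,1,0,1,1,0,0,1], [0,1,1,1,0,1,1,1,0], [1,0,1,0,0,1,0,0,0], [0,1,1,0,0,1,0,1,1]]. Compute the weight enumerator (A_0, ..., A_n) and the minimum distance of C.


Weight distribution: A_0 = 1, A_3 = 4, A_4 = 3, A_5 = 3, A_6 = 4, A_9 = 1. Minimum distance d = 3.

Enumerate all 2^4 = 16 messages m ∈ F_2^4.
For each, compute codeword c = mG in F_2^9, then tally its weight.
  m = 0000 → c = 000000000, weight = 0.
  m = 1000 → c = 001011001, weight = 4.
  m = 0100 → c = 011101110, weight = 6.
  m = 1100 → c = 010110111, weight = 6.
  m = 0010 → c = 101001000, weight = 3.
  m = 1010 → c = 100010001, weight = 3.
  m = 0110 → c = 110100110, weight = 5.
  m = 1110 → c = 111111111, weight = 9.
  m = 0001 → c = 011001011, weight = 5.
  m = 1001 → c = 010010010, weight = 3.
  m = 0101 → c = 000100101, weight = 3.
  m = 1101 → c = 001111100, weight = 5.
  m = 0011 → c = 110000011, weight = 4.
  m = 1011 → c = 111011010, weight = 6.
  m = 0111 → c = 101101101, weight = 6.
  m = 1111 → c = 100110100, weight = 4.
Tally weights:
  weight 0: 1 codewords.
  weight 3: 4 codewords.
  weight 4: 3 codewords.
  weight 5: 3 codewords.
  weight 6: 4 codewords.
  weight 9: 1 codewords.
Minimum distance d = smallest w > 0 with A_w > 0 = 3.
Sanity: Σ A_w = 16 = 2^4 = 16 ✓.


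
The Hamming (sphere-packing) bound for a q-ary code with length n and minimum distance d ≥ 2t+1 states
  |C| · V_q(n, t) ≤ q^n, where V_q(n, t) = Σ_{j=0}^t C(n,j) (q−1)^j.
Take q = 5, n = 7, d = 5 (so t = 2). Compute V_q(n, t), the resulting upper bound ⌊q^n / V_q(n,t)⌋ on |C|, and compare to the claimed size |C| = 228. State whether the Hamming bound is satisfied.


V_q(n, t) = 365, q^n = 78125, Hamming bound = 214, |C| = 228 > bound (violated).

Step 1: Compute V_q(n, t) = Σ_{j=0}^2 C(n, j) (q−1)^j.
  j = 0: C(7,0)·(4)^0 = 1·1 = 1.
  j = 1: C(7,1)·(4)^1 = 7·4 = 28.
  j = 2: C(7,2)·(4)^2 = 21·16 = 336.
  V_q(n, t) = 1 + 28 + 336 = 365.
Step 2: q^n = 5^7 = 78125.
Step 3: Hamming bound ⌊q^n / V_q(n,t)⌋ = ⌊78125/365⌋ = 214.
Step 4: Compare |C| = 228 to 214: violated.
The claimed |C| lies above the Hamming bound, so no 5-ary code of length 7 with d ≥ 5 can have 228 codewords.


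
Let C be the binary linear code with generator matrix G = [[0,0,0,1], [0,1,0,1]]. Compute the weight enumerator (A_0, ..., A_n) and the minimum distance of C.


Weight distribution: A_0 = 1, A_1 = 2, A_2 = 1. Minimum distance d = 1.

Enumerate all 2^2 = 4 messages m ∈ F_2^2.
For each, compute codeword c = mG in F_2^4, then tally its weight.
  m = 00 → c = 0000, weight = 0.
  m = 10 → c = 0001, weight = 1.
  m = 01 → c = 0101, weight = 2.
  m = 11 → c = 0100, weight = 1.
Tally weights:
  weight 0: 1 codewords.
  weight 1: 2 codewords.
  weight 2: 1 codewords.
Minimum distance d = smallest w > 0 with A_w > 0 = 1.
Sanity: Σ A_w = 4 = 2^2 = 4 ✓.


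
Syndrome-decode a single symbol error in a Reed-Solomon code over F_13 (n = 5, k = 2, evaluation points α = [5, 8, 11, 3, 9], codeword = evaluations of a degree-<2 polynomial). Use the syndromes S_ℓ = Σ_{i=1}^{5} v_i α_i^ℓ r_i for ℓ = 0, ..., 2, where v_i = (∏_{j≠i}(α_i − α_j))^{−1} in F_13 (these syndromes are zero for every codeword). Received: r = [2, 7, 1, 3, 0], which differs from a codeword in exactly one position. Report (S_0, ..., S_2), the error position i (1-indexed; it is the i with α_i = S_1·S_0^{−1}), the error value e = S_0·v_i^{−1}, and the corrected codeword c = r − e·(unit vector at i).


S = (1, 11, 4), error at position 3, error magnitude e = 2, c = [2, 7, 12, 3, 0].

Step 1: column multipliers v_i = (∏_{j≠i}(α_i − α_j))^{−1} mod 13.
  i = 1 (α = 5): (5−8)(5−11)(5−3)(5−9) = (−3)·(−6)·2·(−4) = −144 ≡ 12, so v_1 = 12^{−1} = 12 (mod 13).
  i = 2 (α = 8): (8−5)(8−11)(8−3)(8−9) = 3·(−3)·5·(−1) = 45 ≡ 6, so v_2 = 6^{−1} = 11 (mod 13).
  i = 3 (α = 11): (11−5)(11−8)(11−3)(11−9) = 6·3·8·2 = 288 ≡ 2, so v_3 = 2^{−1} = 7 (mod 13).
  i = 4 (α = 3): (3−5)(3−8)(3−11)(3−9) = (−2)·(−5)·(−8)·(−6) = 480 ≡ 12, so v_4 = 12^{−1} = 12 (mod 13).
  i = 5 (α = 9): (9−5)(9−8)(9−11)(9−3) = 4·1·(−2)·6 = −48 ≡ 4, so v_5 = 4^{−1} = 10 (mod 13).
  v = [12, 11, 7, 12, 10].
Step 2: syndromes of r = [2, 7, 1, 3, 0] (all sums mod 13).
  S_0 = Σ v_i r_i = 12·2 + 11·7 + 7·1 + 12·3 + 10·0 = 144 ≡ 1.
  S_1 = Σ v_i α_i r_i = 12·5·2 + 11·8·7 + 7·11·1 + 12·3·3 + 10·9·0 = 921 ≡ 11.
  α_i^2 mod 13 = [12, 12, 4, 9, 3].
  S_2 = Σ v_i α_i^2 r_i = 12·12·2 + 11·12·7 + 7·4·1 + 12·9·3 + 10·3·0 = 1564 ≡ 4.
  S = (1, 11, 4) ≠ 0, so r is not a codeword (an error is present).
Step 3: locate the error. For a single error e at position i, S_ℓ = v_i·e·α_i^ℓ, so α_err = S_1/S_0.
  S_0^{−1} = 1^{−1} = 1 (mod 13), so α_err = 11·1 = 11 ≡ 11 = α_3. Error position i = 3.
  Consistency check: S_2/S_1 = 4·6 = 24 ≡ 11 = α_err ✓ (single-error assumption holds).
Step 4: error magnitude e = S_0/v_3 = S_0·∏_{j≠3}(α_3 − α_j) = 1·2 = 2 ≡ 2 (mod 13).
Step 5: correct position 3: c_3 = r_3 − e = 1 − 2 ≡ 12 (mod 13). Hence c = [2, 7, 12, 3, 0].
  Check: interpolating c through the α_i gives m(x) = 11 + 6·x (degree < 2) with m(α_i) = c_i for every i, so c is indeed a codeword.


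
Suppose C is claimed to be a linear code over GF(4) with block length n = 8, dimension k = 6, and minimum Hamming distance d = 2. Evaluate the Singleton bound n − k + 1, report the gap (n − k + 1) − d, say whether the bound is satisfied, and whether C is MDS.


Singleton RHS = n − k + 1 = 3, slack = 1, bound satisfied, not MDS.

Singleton bound: d ≤ n − k + 1.
Here n = 8, k = 6, so n − k + 1 = 3.
Given d = 2, check d ≤ 3: YES.
Slack = (n − k + 1) − d = 1.
The code is NOT MDS (slack = 1 > 0).
Description: the claimed parameters are [8, 6, 2]_4; such a code would be non-MDS.


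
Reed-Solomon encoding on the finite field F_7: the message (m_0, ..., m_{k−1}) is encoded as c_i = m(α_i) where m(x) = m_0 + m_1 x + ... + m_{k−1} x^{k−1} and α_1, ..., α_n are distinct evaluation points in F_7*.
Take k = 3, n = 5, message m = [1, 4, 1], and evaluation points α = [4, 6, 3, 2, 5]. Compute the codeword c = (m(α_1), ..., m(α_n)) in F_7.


c = [5, 5, 1, 6, 4]

Message polynomial: m(x) = 1 + 4·x + 1·x^2 (mod 7).
For each evaluation point α_i, compute m(α_i) mod 7:
  α_1 = 4: Horner steps 1 → 1 → 5, so m(4) = 5.
  α_2 = 6: Horner steps 1 → 3 → 5, so m(6) = 5.
  α_3 = 3: Horner steps 1 → 0 → 1, so m(3) = 1.
  α_4 = 2: Horner steps 1 → 6 → 6, so m(2) = 6.
  α_5 = 5: Horner steps 1 → 2 → 4, so m(5) = 4.
Codeword c = [5, 5, 1, 6, 4] ∈ F_7^5.


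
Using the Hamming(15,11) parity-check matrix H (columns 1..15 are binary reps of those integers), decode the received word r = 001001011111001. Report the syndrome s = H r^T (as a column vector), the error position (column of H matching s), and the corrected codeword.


s = (0, 1, 1, 0)^T, error position = 6, corrected codeword c = 001000011111001

Compute s = H r^T mod 2 one row at a time:
  s_1 = 1 + 1 + 1 + 1 + 1 + 0 + 0 + 1 = 6 ≡ 0 (mod 2).
  s_2 = 0 + 0 + 1 + 0 + 1 + 0 + 0 + 1 = 3 ≡ 1 (mod 2).
  s_3 = 0 + 1 + 1 + 0 + 1 + 1 + 0 + 1 = 5 ≡ 1 (mod 2).
  s_4 = 0 + 1 + 0 + 0 + 1 + 1 + 0 + 1 = 4 ≡ 0 (mod 2).
s = (0, 1, 1, 0)^T — this equals column 6 of H (binary 0110), so error is at position 6.
Correct: flip bit 6 of r = 001001011111001 to get c = 001000011111001.


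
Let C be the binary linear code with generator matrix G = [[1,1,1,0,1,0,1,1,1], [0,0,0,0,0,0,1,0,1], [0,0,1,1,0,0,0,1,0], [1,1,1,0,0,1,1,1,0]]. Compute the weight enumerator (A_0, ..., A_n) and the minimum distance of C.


Weight distribution: A_0 = 1, A_2 = 1, A_3 = 3, A_4 = 1, A_5 = 4, A_6 = 5, A_7 = 1. Minimum distance d = 2.

Enumerate all 2^4 = 16 messages m ∈ F_2^4.
For each, compute codeword c = mG in F_2^9, then tally its weight.
  m = 0000 → c = 000000000, weight = 0.
  m = 1000 → c = 111010111, weight = 7.
  m = 0100 → c = 000000101, weight = 2.
  m = 1100 → c = 111010010, weight = 5.
  m = 0010 → c = 001100010, weight = 3.
  m = 1010 → c = 110110101, weight = 6.
  m = 0110 → c = 001100111, weight = 5.
  m = 1110 → c = 110110000, weight = 4.
  m = 0001 → c = 111001110, weight = 6.
  m = 1001 → c = 000011001, weight = 3.
  m = 0101 → c = 111001011, weight = 6.
  m = 1101 → c = 000011100, weight = 3.
  m = 0011 → c = 110101100, weight = 5.
  m = 1011 → c = 001111011, weight = 6.
  m = 0111 → c = 110101001, weight = 5.
  m = 1111 → c = 001111110, weight = 6.
Tally weights:
  weight 0: 1 codewords.
  weight 2: 1 codewords.
  weight 3: 3 codewords.
  weight 4: 1 codewords.
  weight 5: 4 codewords.
  weight 6: 5 codewords.
  weight 7: 1 codewords.
Minimum distance d = smallest w > 0 with A_w > 0 = 2.
Sanity: Σ A_w = 16 = 2^4 = 16 ✓.


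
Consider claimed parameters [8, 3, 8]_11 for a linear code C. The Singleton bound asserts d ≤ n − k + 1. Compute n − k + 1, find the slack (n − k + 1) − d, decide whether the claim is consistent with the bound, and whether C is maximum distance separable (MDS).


Singleton RHS = n − k + 1 = 6, slack = -2, bound violated (no such code; not MDS).

Singleton bound: d ≤ n − k + 1.
Here n = 8, k = 3, so n − k + 1 = 6.
Given d = 8, check d ≤ 6: NO.
Slack = (n − k + 1) − d = -2.
The slack is negative: d = 8 exceeds n − k + 1 = 6 by 2, so the Singleton bound is violated and no linear [8, 3, 8]_11 code can exist. In particular it is not MDS (MDS requires d = n − k + 1 exactly).
Description: the claimed parameters are [8, 3, 8]_11; such a code would be impossible (violates the Singleton bound).


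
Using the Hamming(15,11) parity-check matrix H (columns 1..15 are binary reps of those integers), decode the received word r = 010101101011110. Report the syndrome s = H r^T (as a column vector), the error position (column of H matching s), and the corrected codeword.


s = (1, 0, 1, 0)^T, error position = 10, corrected codeword c = 010101101111110

Compute s = H r^T mod 2 one row at a time:
  s_1 = 0 + 1 + 0 + 1 + 1 + 1 + 1 + 0 = 5 ≡ 1 (mod 2).
  s_2 = 1 + 0 + 1 + 1 + 1 + 1 + 1 + 0 = 6 ≡ 0 (mod 2).
  s_3 = 1 + 0 + 1 + 1 + 0 + 1 + 1 + 0 = 5 ≡ 1 (mod 2).
  s_4 = 0 + 0 + 0 + 1 + 1 + 1 + 1 + 0 = 4 ≡ 0 (mod 2).
s = (1, 0, 1, 0)^T — this equals column 10 of H (binary 1010), so error is at position 10.
Correct: flip bit 10 of r = 010101101011110 to get c = 010101101111110.


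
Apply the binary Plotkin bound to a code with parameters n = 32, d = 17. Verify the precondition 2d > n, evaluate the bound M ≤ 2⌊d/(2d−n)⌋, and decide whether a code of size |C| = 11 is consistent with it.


Plotkin bound M ≤ 16; given |C| = 11 ≤ bound (satisfied).

Check applicability: 2d = 34, n = 32.
2d − n = 2 > 0, so Plotkin applies.
Compute d/(2d−n) = 17/2 ≈ 8.5000.
⌊d/(2d−n)⌋ = 8.
Plotkin bound: M ≤ 2·8 = 16.
Given |C| = 11, check: satisfied.
This |C| is below the Plotkin bound.


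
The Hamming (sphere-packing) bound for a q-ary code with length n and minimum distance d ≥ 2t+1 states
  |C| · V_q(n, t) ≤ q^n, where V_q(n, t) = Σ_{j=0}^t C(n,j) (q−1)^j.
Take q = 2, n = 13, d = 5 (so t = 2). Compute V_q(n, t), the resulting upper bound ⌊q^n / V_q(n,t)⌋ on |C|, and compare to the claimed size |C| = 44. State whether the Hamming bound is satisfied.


V_q(n, t) = 92, q^n = 8192, Hamming bound = 89, |C| = 44 ≤ bound (satisfied).

Step 1: Compute V_q(n, t) = Σ_{j=0}^2 C(n, j) (q−1)^j.
  j = 0: C(13,0)·(1)^0 = 1·1 = 1.
  j = 1: C(13,1)·(1)^1 = 13·1 = 13.
  j = 2: C(13,2)·(1)^2 = 78·1 = 78.
  V_q(n, t) = 1 + 13 + 78 = 92.
Step 2: q^n = 2^13 = 8192.
Step 3: Hamming bound ⌊q^n / V_q(n,t)⌋ = ⌊8192/92⌋ = 89.
Step 4: Compare |C| = 44 to 89: satisfied.
The claimed |C| lies below the Hamming bound.


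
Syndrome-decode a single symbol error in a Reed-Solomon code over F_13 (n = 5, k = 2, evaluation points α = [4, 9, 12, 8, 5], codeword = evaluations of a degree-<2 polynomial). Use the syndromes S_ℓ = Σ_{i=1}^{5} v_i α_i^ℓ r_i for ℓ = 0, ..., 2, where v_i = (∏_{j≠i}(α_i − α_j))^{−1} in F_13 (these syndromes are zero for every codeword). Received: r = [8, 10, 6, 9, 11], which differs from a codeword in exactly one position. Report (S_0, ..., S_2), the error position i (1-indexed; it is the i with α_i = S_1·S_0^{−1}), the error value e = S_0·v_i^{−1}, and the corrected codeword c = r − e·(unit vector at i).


S = (6, 9, 7), error at position 4, error magnitude e = 2, c = [8, 10, 6, 7, 11].

Step 1: column multipliers v_i = (∏_{j≠i}(α_i − α_j))^{−1} mod 13.
  i = 1 (α = 4): (4−9)(4−12)(4−8)(4−5) = (−5)·(−8)·(−4)·(−1) = 160 ≡ 4, so v_1 = 4^{−1} = 10 (mod 13).
  i = 2 (α = 9): (9−4)(9−12)(9−8)(9−5) = 5·(−3)·1·4 = −60 ≡ 5, so v_2 = 5^{−1} = 8 (mod 13).
  i = 3 (α = 12): (12−4)(12−9)(12−8)(12−5) = 8·3·4·7 = 672 ≡ 9, so v_3 = 9^{−1} = 3 (mod 13).
  i = 4 (α = 8): (8−4)(8−9)(8−12)(8−5) = 4·(−1)·(−4)·3 = 48 ≡ 9, so v_4 = 9^{−1} = 3 (mod 13).
  i = 5 (α = 5): (5−4)(5−9)(5−12)(5−8) = 1·(−4)·(−7)·(−3) = −84 ≡ 7, so v_5 = 7^{−1} = 2 (mod 13).
  v = [10, 8, 3, 3, 2].
Step 2: syndromes of r = [8, 10, 6, 9, 11] (all sums mod 13).
  S_0 = Σ v_i r_i = 10·8 + 8·10 + 3·6 + 3·9 + 2·11 = 227 ≡ 6.
  S_1 = Σ v_i α_i r_i = 10·4·8 + 8·9·10 + 3·12·6 + 3·8·9 + 2·5·11 = 1582 ≡ 9.
  α_i^2 mod 13 = [3, 3, 1, 12, 12].
  S_2 = Σ v_i α_i^2 r_i = 10·3·8 + 8·3·10 + 3·1·6 + 3·12·9 + 2·12·11 = 1086 ≡ 7.
  S = (6, 9, 7) ≠ 0, so r is not a codeword (an error is present).
Step 3: locate the error. For a single error e at position i, S_ℓ = v_i·e·α_i^ℓ, so α_err = S_1/S_0.
  S_0^{−1} = 6^{−1} = 11 (mod 13), so α_err = 9·11 = 99 ≡ 8 = α_4. Error position i = 4.
  Consistency check: S_2/S_1 = 7·3 = 21 ≡ 8 = α_err ✓ (single-error assumption holds).
Step 4: error magnitude e = S_0/v_4 = S_0·∏_{j≠4}(α_4 − α_j) = 6·9 = 54 ≡ 2 (mod 13).
Step 5: correct position 4: c_4 = r_4 − e = 9 − 2 ≡ 7 (mod 13). Hence c = [8, 10, 6, 7, 11].
  Check: interpolating c through the α_i gives m(x) = 9 + 3·x (degree < 2) with m(α_i) = c_i for every i, so c is indeed a codeword.


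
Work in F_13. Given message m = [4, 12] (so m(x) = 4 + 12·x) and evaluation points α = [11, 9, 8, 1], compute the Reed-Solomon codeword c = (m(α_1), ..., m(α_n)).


c = [6, 8, 9, 3]

Message polynomial: m(x) = 4 + 12·x (mod 13).
For each evaluation point α_i, compute m(α_i) mod 13:
  α_1 = 11: Horner steps 12 → 6, so m(11) = 6.
  α_2 = 9: Horner steps 12 → 8, so m(9) = 8.
  α_3 = 8: Horner steps 12 → 9, so m(8) = 9.
  α_4 = 1: Horner steps 12 → 3, so m(1) = 3.
Codeword c = [6, 8, 9, 3] ∈ F_13^4.


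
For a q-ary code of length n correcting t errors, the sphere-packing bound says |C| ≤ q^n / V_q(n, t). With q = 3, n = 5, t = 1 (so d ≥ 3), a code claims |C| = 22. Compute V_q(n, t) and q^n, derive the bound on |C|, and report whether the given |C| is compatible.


V_q(n, t) = 11, q^n = 243, Hamming bound = 22, |C| = 22 ≤ bound (satisfied).

Step 1: Compute V_q(n, t) = Σ_{j=0}^1 C(n, j) (q−1)^j.
  j = 0: C(5,0)·(2)^0 = 1·1 = 1.
  j = 1: C(5,1)·(2)^1 = 5·2 = 10.
  V_q(n, t) = 1 + 10 = 11.
Step 2: q^n = 3^5 = 243.
Step 3: Hamming bound ⌊q^n / V_q(n,t)⌋ = ⌊243/11⌋ = 22.
Step 4: Compare |C| = 22 to 22: satisfied.
The claimed |C| lies at the Hamming bound (tight).


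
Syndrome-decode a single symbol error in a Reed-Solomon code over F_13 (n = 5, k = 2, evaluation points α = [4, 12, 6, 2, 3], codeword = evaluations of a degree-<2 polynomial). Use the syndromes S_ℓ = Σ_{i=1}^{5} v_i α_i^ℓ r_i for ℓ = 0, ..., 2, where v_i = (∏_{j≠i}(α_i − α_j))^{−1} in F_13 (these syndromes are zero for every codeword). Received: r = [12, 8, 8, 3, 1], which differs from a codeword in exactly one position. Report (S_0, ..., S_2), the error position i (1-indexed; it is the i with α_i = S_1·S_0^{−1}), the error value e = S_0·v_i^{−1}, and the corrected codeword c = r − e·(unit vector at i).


S = (3, 10, 3), error at position 2, error magnitude e = 12, c = [12, 9, 8, 3, 1].

Step 1: column multipliers v_i = (∏_{j≠i}(α_i − α_j))^{−1} mod 13.
  i = 1 (α = 4): (4−12)(4−6)(4−2)(4−3) = (−8)·(−2)·2·1 = 32 ≡ 6, so v_1 = 6^{−1} = 11 (mod 13).
  i = 2 (α = 12): (12−4)(12−6)(12−2)(12−3) = 8·6·10·9 = 4320 ≡ 4, so v_2 = 4^{−1} = 10 (mod 13).
  i = 3 (α = 6): (6−4)(6−12)(6−2)(6−3) = 2·(−6)·4·3 = −144 ≡ 12, so v_3 = 12^{−1} = 12 (mod 13).
  i = 4 (α = 2): (2−4)(2−12)(2−6)(2−3) = (−2)·(−10)·(−4)·(−1) = 80 ≡ 2, so v_4 = 2^{−1} = 7 (mod 13).
  i = 5 (α = 3): (3−4)(3−12)(3−6)(3−2) = (−1)·(−9)·(−3)·1 = −27 ≡ 12, so v_5 = 12^{−1} = 12 (mod 13).
  v = [11, 10, 12, 7, 12].
Step 2: syndromes of r = [12, 8, 8, 3, 1] (all sums mod 13).
  S_0 = Σ v_i r_i = 11·12 + 10·8 + 12·8 + 7·3 + 12·1 = 341 ≡ 3.
  S_1 = Σ v_i α_i r_i = 11·4·12 + 10·12·8 + 12·6·8 + 7·2·3 + 12·3·1 = 2142 ≡ 10.
  α_i^2 mod 13 = [3, 1, 10, 4, 9].
  S_2 = Σ v_i α_i^2 r_i = 11·3·12 + 10·1·8 + 12·10·8 + 7·4·3 + 12·9·1 = 1628 ≡ 3.
  S = (3, 10, 3) ≠ 0, so r is not a codeword (an error is present).
Step 3: locate the error. For a single error e at position i, S_ℓ = v_i·e·α_i^ℓ, so α_err = S_1/S_0.
  S_0^{−1} = 3^{−1} = 9 (mod 13), so α_err = 10·9 = 90 ≡ 12 = α_2. Error position i = 2.
  Consistency check: S_2/S_1 = 3·4 = 12 ≡ 12 = α_err ✓ (single-error assumption holds).
Step 4: error magnitude e = S_0/v_2 = S_0·∏_{j≠2}(α_2 − α_j) = 3·4 = 12 ≡ 12 (mod 13).
Step 5: correct position 2: c_2 = r_2 − e = 8 − 12 ≡ 9 (mod 13). Hence c = [12, 9, 8, 3, 1].
  Check: interpolating c through the α_i gives m(x) = 7 + 11·x (degree < 2) with m(α_i) = c_i for every i, so c is indeed a codeword.


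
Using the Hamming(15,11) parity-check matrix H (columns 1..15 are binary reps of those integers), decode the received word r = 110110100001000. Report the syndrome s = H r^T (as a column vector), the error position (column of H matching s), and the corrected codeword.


s = (1, 0, 0, 1)^T, error position = 9, corrected codeword c = 110110101001000

Compute s = H r^T mod 2 one row at a time:
  s_1 = 0 + 0 + 0 + 0 + 1 + 0 + 0 + 0 = 1 ≡ 1 (mod 2).
  s_2 = 1 + 1 + 0 + 1 + 1 + 0 + 0 + 0 = 4 ≡ 0 (mod 2).
  s_3 = 1 + 0 + 0 + 1 + 0 + 0 + 0 + 0 = 2 ≡ 0 (mod 2).
  s_4 = 1 + 0 + 1 + 1 + 0 + 0 + 0 + 0 = 3 ≡ 1 (mod 2).
s = (1, 0, 0, 1)^T — this equals column 9 of H (binary 1001), so error is at position 9.
Correct: flip bit 9 of r = 110110100001000 to get c = 110110101001000.


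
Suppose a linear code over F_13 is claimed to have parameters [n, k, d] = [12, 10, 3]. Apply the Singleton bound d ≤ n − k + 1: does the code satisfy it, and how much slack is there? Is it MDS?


Singleton RHS = n − k + 1 = 3, slack = 0, bound satisfied, MDS.

Singleton bound: d ≤ n − k + 1.
Here n = 12, k = 10, so n − k + 1 = 3.
Given d = 3, check d ≤ 3: YES.
Slack = (n − k + 1) − d = 0.
The code is MDS (slack = 0).
Description: the claimed parameters are [12, 10, 3]_13; such a code would be MDS (meets Singleton bound).


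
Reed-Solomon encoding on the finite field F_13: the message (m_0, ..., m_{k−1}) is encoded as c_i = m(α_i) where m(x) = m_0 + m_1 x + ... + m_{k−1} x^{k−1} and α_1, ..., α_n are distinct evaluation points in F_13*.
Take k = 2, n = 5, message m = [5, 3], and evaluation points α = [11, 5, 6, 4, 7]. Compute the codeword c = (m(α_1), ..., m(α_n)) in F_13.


c = [12, 7, 10, 4, 0]

Message polynomial: m(x) = 5 + 3·x (mod 13).
For each evaluation point α_i, compute m(α_i) mod 13:
  α_1 = 11: Horner steps 3 → 12, so m(11) = 12.
  α_2 = 5: Horner steps 3 → 7, so m(5) = 7.
  α_3 = 6: Horner steps 3 → 10, so m(6) = 10.
  α_4 = 4: Horner steps 3 → 4, so m(4) = 4.
  α_5 = 7: Horner steps 3 → 0, so m(7) = 0.
Codeword c = [12, 7, 10, 4, 0] ∈ F_13^5.


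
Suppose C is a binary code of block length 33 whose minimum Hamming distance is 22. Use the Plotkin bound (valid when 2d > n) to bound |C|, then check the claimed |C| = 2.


Plotkin bound M ≤ 4; given |C| = 2 ≤ bound (satisfied).

Check applicability: 2d = 44, n = 33.
2d − n = 11 > 0, so Plotkin applies.
Compute d/(2d−n) = 22/11 ≈ 2.0000.
⌊d/(2d−n)⌋ = 2.
Plotkin bound: M ≤ 2·2 = 4.
Given |C| = 2, check: satisfied.
This |C| is below the Plotkin bound.


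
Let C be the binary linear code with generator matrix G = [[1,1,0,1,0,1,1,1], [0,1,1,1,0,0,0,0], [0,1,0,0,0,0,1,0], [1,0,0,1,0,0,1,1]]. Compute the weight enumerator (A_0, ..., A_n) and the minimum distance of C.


Weight distribution: A_0 = 1, A_2 = 3, A_3 = 4, A_4 = 3, A_5 = 4, A_6 = 1. Minimum distance d = 2.

Enumerate all 2^4 = 16 messages m ∈ F_2^4.
For each, compute codeword c = mG in F_2^8, then tally its weight.
  m = 0000 → c = 00000000, weight = 0.
  m = 1000 → c = 11010111, weight = 6.
  m = 0100 → c = 01110000, weight = 3.
  m = 1100 → c = 10100111, weight = 5.
  m = 0010 → c = 01000010, weight = 2.
  m = 1010 → c = 10010101, weight = 4.
  m = 0110 → c = 00110010, weight = 3.
  m = 1110 → c = 11100101, weight = 5.
  m = 0001 → c = 10010011, weight = 4.
  m = 1001 → c = 01000100, weight = 2.
  m = 0101 → c = 11100011, weight = 5.
  m = 1101 → c = 00110100, weight = 3.
  m = 0011 → c = 11010001, weight = 4.
  m = 1011 → c = 00000110, weight = 2.
  m = 0111 → c = 10100001, weight = 3.
  m = 1111 → c = 01110110, weight = 5.
Tally weights:
  weight 0: 1 codewords.
  weight 2: 3 codewords.
  weight 3: 4 codewords.
  weight 4: 3 codewords.
  weight 5: 4 codewords.
  weight 6: 1 codewords.
Minimum distance d = smallest w > 0 with A_w > 0 = 2.
Sanity: Σ A_w = 16 = 2^4 = 16 ✓.


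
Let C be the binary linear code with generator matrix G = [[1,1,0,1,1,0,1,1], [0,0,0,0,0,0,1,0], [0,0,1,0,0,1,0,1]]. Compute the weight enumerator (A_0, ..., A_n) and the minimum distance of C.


Weight distribution: A_0 = 1, A_1 = 1, A_3 = 1, A_4 = 1, A_5 = 1, A_6 = 2, A_7 = 1. Minimum distance d = 1.

Enumerate all 2^3 = 8 messages m ∈ F_2^3.
For each, compute codeword c = mG in F_2^8, then tally its weight.
  m = 000 → c = 00000000, weight = 0.
  m = 100 → c = 11011011, weight = 6.
  m = 010 → c = 00000010, weight = 1.
  m = 110 → c = 11011001, weight = 5.
  m = 001 → c = 00100101, weight = 3.
  m = 101 → c = 11111110, weight = 7.
  m = 011 → c = 00100111, weight = 4.
  m = 111 → c = 11111100, weight = 6.
Tally weights:
  weight 0: 1 codewords.
  weight 1: 1 codewords.
  weight 3: 1 codewords.
  weight 4: 1 codewords.
  weight 5: 1 codewords.
  weight 6: 2 codewords.
  weight 7: 1 codewords.
Minimum distance d = smallest w > 0 with A_w > 0 = 1.
Sanity: Σ A_w = 8 = 2^3 = 8 ✓.


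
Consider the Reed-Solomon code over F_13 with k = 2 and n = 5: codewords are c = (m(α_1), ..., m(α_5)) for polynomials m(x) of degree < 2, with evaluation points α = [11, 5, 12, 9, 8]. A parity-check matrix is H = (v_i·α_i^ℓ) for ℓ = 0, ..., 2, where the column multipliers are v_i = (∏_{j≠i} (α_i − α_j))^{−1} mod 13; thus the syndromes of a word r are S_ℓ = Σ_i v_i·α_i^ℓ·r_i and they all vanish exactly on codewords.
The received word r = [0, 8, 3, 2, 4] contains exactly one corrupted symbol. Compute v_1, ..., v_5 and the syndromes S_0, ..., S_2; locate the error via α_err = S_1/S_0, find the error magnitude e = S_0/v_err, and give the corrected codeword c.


S = (9, 3, 1), error at position 4, error magnitude e = 8, c = [0, 8, 3, 7, 4].

Step 1: column multipliers v_i = (∏_{j≠i}(α_i − α_j))^{−1} mod 13.
  i = 1 (α = 11): (11−5)(11−12)(11−9)(11−8) = 6·(−1)·2·3 = −36 ≡ 3, so v_1 = 3^{−1} = 9 (mod 13).
  i = 2 (α = 5): (5−11)(5−12)(5−9)(5−8) = (−6)·(−7)·(−4)·(−3) = 504 ≡ 10, so v_2 = 10^{−1} = 4 (mod 13).
  i = 3 (α = 12): (12−11)(12−5)(12−9)(12−8) = 1·7·3·4 = 84 ≡ 6, so v_3 = 6^{−1} = 11 (mod 13).
  i = 4 (α = 9): (9−11)(9−5)(9−12)(9−8) = (−2)·4·(−3)·1 = 24 ≡ 11, so v_4 = 11^{−1} = 6 (mod 13).
  i = 5 (α = 8): (8−11)(8−5)(8−12)(8−9) = (−3)·3·(−4)·(−1) = −36 ≡ 3, so v_5 = 3^{−1} = 9 (mod 13).
  v = [9, 4, 11, 6, 9].
Step 2: syndromes of r = [0, 8, 3, 2, 4] (all sums mod 13).
  S_0 = Σ v_i r_i = 9·0 + 4·8 + 11·3 + 6·2 + 9·4 = 113 ≡ 9.
  S_1 = Σ v_i α_i r_i = 9·11·0 + 4·5·8 + 11·12·3 + 6·9·2 + 9·8·4 = 952 ≡ 3.
  α_i^2 mod 13 = [4, 12, 1, 3, 12].
  S_2 = Σ v_i α_i^2 r_i = 9·4·0 + 4·12·8 + 11·1·3 + 6·3·2 + 9·12·4 = 885 ≡ 1.
  S = (9, 3, 1) ≠ 0, so r is not a codeword (an error is present).
Step 3: locate the error. For a single error e at position i, S_ℓ = v_i·e·α_i^ℓ, so α_err = S_1/S_0.
  S_0^{−1} = 9^{−1} = 3 (mod 13), so α_err = 3·3 = 9 ≡ 9 = α_4. Error position i = 4.
  Consistency check: S_2/S_1 = 1·9 = 9 ≡ 9 = α_err ✓ (single-error assumption holds).
Step 4: error magnitude e = S_0/v_4 = S_0·∏_{j≠4}(α_4 − α_j) = 9·11 = 99 ≡ 8 (mod 13).
Step 5: correct position 4: c_4 = r_4 − e = 2 − 8 ≡ 7 (mod 13). Hence c = [0, 8, 3, 7, 4].
  Check: interpolating c through the α_i gives m(x) = 6 + 3·x (degree < 2) with m(α_i) = c_i for every i, so c is indeed a codeword.


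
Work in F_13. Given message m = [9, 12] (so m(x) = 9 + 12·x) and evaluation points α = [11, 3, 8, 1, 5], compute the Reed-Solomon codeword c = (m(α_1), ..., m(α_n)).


c = [11, 6, 1, 8, 4]

Message polynomial: m(x) = 9 + 12·x (mod 13).
For each evaluation point α_i, compute m(α_i) mod 13:
  α_1 = 11: Horner steps 12 → 11, so m(11) = 11.
  α_2 = 3: Horner steps 12 → 6, so m(3) = 6.
  α_3 = 8: Horner steps 12 → 1, so m(8) = 1.
  α_4 = 1: Horner steps 12 → 8, so m(1) = 8.
  α_5 = 5: Horner steps 12 → 4, so m(5) = 4.
Codeword c = [11, 6, 1, 8, 4] ∈ F_13^5.


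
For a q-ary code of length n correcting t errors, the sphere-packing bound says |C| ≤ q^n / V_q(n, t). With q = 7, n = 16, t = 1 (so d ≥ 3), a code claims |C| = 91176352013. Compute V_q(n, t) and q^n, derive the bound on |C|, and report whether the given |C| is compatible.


V_q(n, t) = 97, q^n = 33232930569601, Hamming bound = 342607531645, |C| = 91176352013 ≤ bound (satisfied).

Step 1: Compute V_q(n, t) = Σ_{j=0}^1 C(n, j) (q−1)^j.
  j = 0: C(16,0)·(6)^0 = 1·1 = 1.
  j = 1: C(16,1)·(6)^1 = 16·6 = 96.
  V_q(n, t) = 1 + 96 = 97.
Step 2: q^n = 7^16 = 33232930569601.
Step 3: Hamming bound ⌊q^n / V_q(n,t)⌋ = ⌊33232930569601/97⌋ = 342607531645.
Step 4: Compare |C| = 91176352013 to 342607531645: satisfied.
The claimed |C| lies below the Hamming bound.


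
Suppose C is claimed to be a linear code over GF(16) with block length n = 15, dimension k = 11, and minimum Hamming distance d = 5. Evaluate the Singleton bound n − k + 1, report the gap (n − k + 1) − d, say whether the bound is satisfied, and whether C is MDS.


Singleton RHS = n − k + 1 = 5, slack = 0, bound satisfied, MDS.

Singleton bound: d ≤ n − k + 1.
Here n = 15, k = 11, so n − k + 1 = 5.
Given d = 5, check d ≤ 5: YES.
Slack = (n − k + 1) − d = 0.
The code is MDS (slack = 0).
Description: the claimed parameters are [15, 11, 5]_16; such a code would be MDS (meets Singleton bound).


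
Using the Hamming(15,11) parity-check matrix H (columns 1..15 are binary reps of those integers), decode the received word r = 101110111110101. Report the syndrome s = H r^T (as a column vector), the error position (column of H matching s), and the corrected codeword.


s = (0, 1, 1, 0)^T, error position = 6, corrected codeword c = 101111111110101

Compute s = H r^T mod 2 one row at a time:
  s_1 = 1 + 1 + 1 + 1 + 0 + 1 + 0 + 1 = 6 ≡ 0 (mod 2).
  s_2 = 1 + 1 + 0 + 1 + 0 + 1 + 0 + 1 = 5 ≡ 1 (mod 2).
  s_3 = 0 + 1 + 0 + 1 + 1 + 1 + 0 + 1 = 5 ≡ 1 (mod 2).
  s_4 = 1 + 1 + 1 + 1 + 1 + 1 + 1 + 1 = 8 ≡ 0 (mod 2).
s = (0, 1, 1, 0)^T — this equals column 6 of H (binary 0110), so error is at position 6.
Correct: flip bit 6 of r = 101110111110101 to get c = 101111111110101.


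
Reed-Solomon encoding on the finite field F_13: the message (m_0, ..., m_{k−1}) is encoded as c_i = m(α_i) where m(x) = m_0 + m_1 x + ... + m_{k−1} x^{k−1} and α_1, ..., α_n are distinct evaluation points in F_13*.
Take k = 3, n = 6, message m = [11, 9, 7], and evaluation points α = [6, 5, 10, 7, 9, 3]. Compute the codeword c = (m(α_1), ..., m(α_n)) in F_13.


c = [5, 10, 8, 1, 9, 10]

Message polynomial: m(x) = 11 + 9·x + 7·x^2 (mod 13).
For each evaluation point α_i, compute m(α_i) mod 13:
  α_1 = 6: Horner steps 7 → 12 → 5, so m(6) = 5.
  α_2 = 5: Horner steps 7 → 5 → 10, so m(5) = 10.
  α_3 = 10: Horner steps 7 → 1 → 8, so m(10) = 8.
  α_4 = 7: Horner steps 7 → 6 → 1, so m(7) = 1.
  α_5 = 9: Horner steps 7 → 7 → 9, so m(9) = 9.
  α_6 = 3: Horner steps 7 → 4 → 10, so m(3) = 10.
Codeword c = [5, 10, 8, 1, 9, 10] ∈ F_13^6.


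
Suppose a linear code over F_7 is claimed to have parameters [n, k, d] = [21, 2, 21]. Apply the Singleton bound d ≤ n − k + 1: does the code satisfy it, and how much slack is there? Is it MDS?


Singleton RHS = n − k + 1 = 20, slack = -1, bound violated (no such code; not MDS).

Singleton bound: d ≤ n − k + 1.
Here n = 21, k = 2, so n − k + 1 = 20.
Given d = 21, check d ≤ 20: NO.
Slack = (n − k + 1) − d = -1.
The slack is negative: d = 21 exceeds n − k + 1 = 20 by 1, so the Singleton bound is violated and no linear [21, 2, 21]_7 code can exist. In particular it is not MDS (MDS requires d = n − k + 1 exactly).
Description: the claimed parameters are [21, 2, 21]_7; such a code would be impossible (violates the Singleton bound).


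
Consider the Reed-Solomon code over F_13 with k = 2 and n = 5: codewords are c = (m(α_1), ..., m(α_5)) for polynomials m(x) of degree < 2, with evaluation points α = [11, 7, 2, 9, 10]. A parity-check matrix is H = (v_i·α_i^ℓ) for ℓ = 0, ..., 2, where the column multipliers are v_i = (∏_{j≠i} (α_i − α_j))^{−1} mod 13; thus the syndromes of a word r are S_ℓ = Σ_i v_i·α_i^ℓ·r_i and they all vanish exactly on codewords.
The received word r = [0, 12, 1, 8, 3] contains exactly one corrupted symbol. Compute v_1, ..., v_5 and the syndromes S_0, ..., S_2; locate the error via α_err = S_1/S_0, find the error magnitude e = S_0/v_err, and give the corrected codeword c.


S = (1, 9, 3), error at position 4, error magnitude e = 2, c = [0, 12, 1, 6, 3].

Step 1: column multipliers v_i = (∏_{j≠i}(α_i − α_j))^{−1} mod 13.
  i = 1 (α = 11): (11−7)(11−2)(11−9)(11−10) = 4·9·2·1 = 72 ≡ 7, so v_1 = 7^{−1} = 2 (mod 13).
  i = 2 (α = 7): (7−11)(7−2)(7−9)(7−10) = (−4)·5·(−2)·(−3) = −120 ≡ 10, so v_2 = 10^{−1} = 4 (mod 13).
  i = 3 (α = 2): (2−11)(2−7)(2−9)(2−10) = (−9)·(−5)·(−7)·(−8) = 2520 ≡ 11, so v_3 = 11^{−1} = 6 (mod 13).
  i = 4 (α = 9): (9−11)(9−7)(9−2)(9−10) = (−2)·2·7·(−1) = 28 ≡ 2, so v_4 = 2^{−1} = 7 (mod 13).
  i = 5 (α = 10): (10−11)(10−7)(10−2)(10−9) = (−1)·3·8·1 = −24 ≡ 2, so v_5 = 2^{−1} = 7 (mod 13).
  v = [2, 4, 6, 7, 7].
Step 2: syndromes of r = [0, 12, 1, 8, 3] (all sums mod 13).
  S_0 = Σ v_i r_i = 2·0 + 4·12 + 6·1 + 7·8 + 7·3 = 131 ≡ 1.
  S_1 = Σ v_i α_i r_i = 2·11·0 + 4·7·12 + 6·2·1 + 7·9·8 + 7·10·3 = 1062 ≡ 9.
  α_i^2 mod 13 = [4, 10, 4, 3, 9].
  S_2 = Σ v_i α_i^2 r_i = 2·4·0 + 4·10·12 + 6·4·1 + 7·3·8 + 7·9·3 = 861 ≡ 3.
  S = (1, 9, 3) ≠ 0, so r is not a codeword (an error is present).
Step 3: locate the error. For a single error e at position i, S_ℓ = v_i·e·α_i^ℓ, so α_err = S_1/S_0.
  S_0^{−1} = 1^{−1} = 1 (mod 13), so α_err = 9·1 = 9 ≡ 9 = α_4. Error position i = 4.
  Consistency check: S_2/S_1 = 3·3 = 9 ≡ 9 = α_err ✓ (single-error assumption holds).
Step 4: error magnitude e = S_0/v_4 = S_0·∏_{j≠4}(α_4 − α_j) = 1·2 = 2 ≡ 2 (mod 13).
Step 5: correct position 4: c_4 = r_4 − e = 8 − 2 ≡ 6 (mod 13). Hence c = [0, 12, 1, 6, 3].
  Check: interpolating c through the α_i gives m(x) = 7 + 10·x (degree < 2) with m(α_i) = c_i for every i, so c is indeed a codeword.


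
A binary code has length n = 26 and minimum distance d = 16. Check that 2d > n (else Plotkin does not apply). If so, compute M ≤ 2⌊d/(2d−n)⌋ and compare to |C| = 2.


Plotkin bound M ≤ 4; given |C| = 2 ≤ bound (satisfied).

Check applicability: 2d = 32, n = 26.
2d − n = 6 > 0, so Plotkin applies.
Compute d/(2d−n) = 16/6 ≈ 2.6667.
⌊d/(2d−n)⌋ = 2.
Plotkin bound: M ≤ 2·2 = 4.
Given |C| = 2, check: satisfied.
This |C| is below the Plotkin bound.


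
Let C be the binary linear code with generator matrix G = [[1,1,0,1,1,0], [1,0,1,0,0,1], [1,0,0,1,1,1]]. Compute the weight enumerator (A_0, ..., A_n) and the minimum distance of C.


Weight distribution: A_0 = 1, A_2 = 1, A_3 = 3, A_4 = 2, A_5 = 1. Minimum distance d = 2.

Enumerate all 2^3 = 8 messages m ∈ F_2^3.
For each, compute codeword c = mG in F_2^6, then tally its weight.
  m = 000 → c = 000000, weight = 0.
  m = 100 → c = 110110, weight = 4.
  m = 010 → c = 101001, weight = 3.
  m = 110 → c = 011111, weight = 5.
  m = 001 → c = 100111, weight = 4.
  m = 101 → c = 010001, weight = 2.
  m = 011 → c = 001110, weight = 3.
  m = 111 → c = 111000, weight = 3.
Tally weights:
  weight 0: 1 codewords.
  weight 2: 1 codewords.
  weight 3: 3 codewords.
  weight 4: 2 codewords.
  weight 5: 1 codewords.
Minimum distance d = smallest w > 0 with A_w > 0 = 2.
Sanity: Σ A_w = 8 = 2^3 = 8 ✓.


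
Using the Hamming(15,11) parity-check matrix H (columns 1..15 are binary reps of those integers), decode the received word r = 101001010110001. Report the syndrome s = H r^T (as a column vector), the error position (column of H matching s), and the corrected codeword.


s = (0, 0, 1, 0)^T, error position = 2, corrected codeword c = 111001010110001

Compute s = H r^T mod 2 one row at a time:
  s_1 = 1 + 0 + 1 + 1 + 0 + 0 + 0 + 1 = 4 ≡ 0 (mod 2).
  s_2 = 0 + 0 + 1 + 0 + 0 + 0 + 0 + 1 = 2 ≡ 0 (mod 2).
  s_3 = 0 + 1 + 1 + 0 + 1 + 1 + 0 + 1 = 5 ≡ 1 (mod 2).
  s_4 = 1 + 1 + 0 + 0 + 0 + 1 + 0 + 1 = 4 ≡ 0 (mod 2).
s = (0, 0, 1, 0)^T — this equals column 2 of H (binary 0010), so error is at position 2.
Correct: flip bit 2 of r = 101001010110001 to get c = 111001010110001.


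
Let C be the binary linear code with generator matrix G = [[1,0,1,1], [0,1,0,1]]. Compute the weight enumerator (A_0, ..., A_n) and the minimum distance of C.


Weight distribution: A_0 = 1, A_2 = 1, A_3 = 2. Minimum distance d = 2.

Enumerate all 2^2 = 4 messages m ∈ F_2^2.
For each, compute codeword c = mG in F_2^4, then tally its weight.
  m = 00 → c = 0000, weight = 0.
  m = 10 → c = 1011, weight = 3.
  m = 01 → c = 0101, weight = 2.
  m = 11 → c = 1110, weight = 3.
Tally weights:
  weight 0: 1 codewords.
  weight 2: 1 codewords.
  weight 3: 2 codewords.
Minimum distance d = smallest w > 0 with A_w > 0 = 2.
Sanity: Σ A_w = 4 = 2^2 = 4 ✓.


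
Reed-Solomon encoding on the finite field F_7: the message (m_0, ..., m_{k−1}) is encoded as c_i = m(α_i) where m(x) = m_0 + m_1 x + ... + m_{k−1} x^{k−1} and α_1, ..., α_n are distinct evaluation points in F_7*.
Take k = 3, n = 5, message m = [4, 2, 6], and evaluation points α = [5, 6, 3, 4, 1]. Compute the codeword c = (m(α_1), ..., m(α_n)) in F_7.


c = [3, 1, 1, 3, 5]

Message polynomial: m(x) = 4 + 2·x + 6·x^2 (mod 7).
For each evaluation point α_i, compute m(α_i) mod 7:
  α_1 = 5: Horner steps 6 → 4 → 3, so m(5) = 3.
  α_2 = 6: Horner steps 6 → 3 → 1, so m(6) = 1.
  α_3 = 3: Horner steps 6 → 6 → 1, so m(3) = 1.
  α_4 = 4: Horner steps 6 → 5 → 3, so m(4) = 3.
  α_5 = 1: Horner steps 6 → 1 → 5, so m(1) = 5.
Codeword c = [3, 1, 1, 3, 5] ∈ F_7^5.


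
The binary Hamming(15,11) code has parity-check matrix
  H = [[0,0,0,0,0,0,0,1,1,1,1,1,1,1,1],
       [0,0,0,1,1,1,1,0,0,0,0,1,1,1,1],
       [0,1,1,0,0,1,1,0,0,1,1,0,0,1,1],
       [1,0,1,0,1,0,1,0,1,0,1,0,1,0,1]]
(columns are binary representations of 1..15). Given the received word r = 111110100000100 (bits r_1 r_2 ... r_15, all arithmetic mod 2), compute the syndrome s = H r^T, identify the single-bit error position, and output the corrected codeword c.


s = (1, 0, 1, 1)^T, error position = 11, corrected codeword c = 111110100010100

Compute s = H r^T mod 2 one row at a time:
  s_1 = 0 + 0 + 0 + 0 + 0 + 1 + 0 + 0 = 1 ≡ 1 (mod 2).
  s_2 = 1 + 1 + 0 + 1 + 0 + 1 + 0 + 0 = 4 ≡ 0 (mod 2).
  s_3 = 1 + 1 + 0 + 1 + 0 + 0 + 0 + 0 = 3 ≡ 1 (mod 2).
  s_4 = 1 + 1 + 1 + 1 + 0 + 0 + 1 + 0 = 5 ≡ 1 (mod 2).
s = (1, 0, 1, 1)^T — this equals column 11 of H (binary 1011), so error is at position 11.
Correct: flip bit 11 of r = 111110100000100 to get c = 111110100010100.


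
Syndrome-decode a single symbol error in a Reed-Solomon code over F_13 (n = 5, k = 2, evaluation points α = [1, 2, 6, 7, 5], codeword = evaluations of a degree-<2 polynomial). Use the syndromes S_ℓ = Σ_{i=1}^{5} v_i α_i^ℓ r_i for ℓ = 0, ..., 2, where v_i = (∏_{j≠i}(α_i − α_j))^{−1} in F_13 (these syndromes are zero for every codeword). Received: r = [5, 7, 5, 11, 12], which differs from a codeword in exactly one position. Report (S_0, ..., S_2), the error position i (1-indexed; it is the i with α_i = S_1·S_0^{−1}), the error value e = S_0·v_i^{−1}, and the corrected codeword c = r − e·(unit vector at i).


S = (10, 10, 10), error at position 1, error magnitude e = 4, c = [1, 7, 5, 11, 12].

Step 1: column multipliers v_i = (∏_{j≠i}(α_i − α_j))^{−1} mod 13.
  i = 1 (α = 1): (1−2)(1−6)(1−7)(1−5) = (−1)·(−5)·(−6)·(−4) = 120 ≡ 3, so v_1 = 3^{−1} = 9 (mod 13).
  i = 2 (α = 2): (2−1)(2−6)(2−7)(2−5) = 1·(−4)·(−5)·(−3) = −60 ≡ 5, so v_2 = 5^{−1} = 8 (mod 13).
  i = 3 (α = 6): (6−1)(6−2)(6−7)(6−5) = 5·4·(−1)·1 = −20 ≡ 6, so v_3 = 6^{−1} = 11 (mod 13).
  i = 4 (α = 7): (7−1)(7−2)(7−6)(7−5) = 6·5·1·2 = 60 ≡ 8, so v_4 = 8^{−1} = 5 (mod 13).
  i = 5 (α = 5): (5−1)(5−2)(5−6)(5−7) = 4·3·(−1)·(−2) = 24 ≡ 11, so v_5 = 11^{−1} = 6 (mod 13).
  v = [9, 8, 11, 5, 6].
Step 2: syndromes of r = [5, 7, 5, 11, 12] (all sums mod 13).
  S_0 = Σ v_i r_i = 9·5 + 8·7 + 11·5 + 5·11 + 6·12 = 283 ≡ 10.
  S_1 = Σ v_i α_i r_i = 9·1·5 + 8·2·7 + 11·6·5 + 5·7·11 + 6·5·12 = 1232 ≡ 10.
  α_i^2 mod 13 = [1, 4, 10, 10, 12].
  S_2 = Σ v_i α_i^2 r_i = 9·1·5 + 8·4·7 + 11·10·5 + 5·10·11 + 6·12·12 = 2233 ≡ 10.
  S = (10, 10, 10) ≠ 0, so r is not a codeword (an error is present).
Step 3: locate the error. For a single error e at position i, S_ℓ = v_i·e·α_i^ℓ, so α_err = S_1/S_0.
  S_0^{−1} = 10^{−1} = 4 (mod 13), so α_err = 10·4 = 40 ≡ 1 = α_1. Error position i = 1.
  Consistency check: S_2/S_1 = 10·4 = 40 ≡ 1 = α_err ✓ (single-error assumption holds).
Step 4: error magnitude e = S_0/v_1 = S_0·∏_{j≠1}(α_1 − α_j) = 10·3 = 30 ≡ 4 (mod 13).
Step 5: correct position 1: c_1 = r_1 − e = 5 − 4 ≡ 1 (mod 13). Hence c = [1, 7, 5, 11, 12].
  Check: interpolating c through the α_i gives m(x) = 8 + 6·x (degree < 2) with m(α_i) = c_i for every i, so c is indeed a codeword.
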